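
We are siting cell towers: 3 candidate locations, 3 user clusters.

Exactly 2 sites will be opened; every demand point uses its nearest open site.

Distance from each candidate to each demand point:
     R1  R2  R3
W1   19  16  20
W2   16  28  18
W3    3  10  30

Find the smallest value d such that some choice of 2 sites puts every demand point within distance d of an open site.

18

Open {W1, W2}.
  Farthest demand point is R3 at distance 18 (to W2); all others are ≤ 18.
With {W2, W3} the worst case is 18.
With {W1, W3} the worst case is 20.
No size-2 selection achieves below 18.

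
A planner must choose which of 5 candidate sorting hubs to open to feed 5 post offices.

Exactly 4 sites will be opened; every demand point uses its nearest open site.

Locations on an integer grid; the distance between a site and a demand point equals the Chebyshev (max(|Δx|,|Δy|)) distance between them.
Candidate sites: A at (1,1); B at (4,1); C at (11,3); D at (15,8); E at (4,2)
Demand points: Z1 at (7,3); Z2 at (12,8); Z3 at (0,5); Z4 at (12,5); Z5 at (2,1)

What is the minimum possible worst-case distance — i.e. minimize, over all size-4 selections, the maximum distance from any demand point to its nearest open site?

4

Open {A, B, C, D}.
  Farthest demand point is Z3 at distance 4 (to A); all others are ≤ 4.
With {A, B, D, E} the worst case is 4.
With {A, C, D, E} the worst case is 4.
No size-4 selection achieves below 4.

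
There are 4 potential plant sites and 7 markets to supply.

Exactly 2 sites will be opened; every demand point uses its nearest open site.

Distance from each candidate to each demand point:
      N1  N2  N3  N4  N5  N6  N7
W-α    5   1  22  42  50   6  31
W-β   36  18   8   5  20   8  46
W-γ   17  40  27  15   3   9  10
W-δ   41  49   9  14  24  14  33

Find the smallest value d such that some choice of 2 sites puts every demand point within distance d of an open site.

Open {W-β, W-γ}.
  Farthest demand point is N2 at distance 18 (to W-β); all others are ≤ 18.
With {W-α, W-γ} the worst case is 22.
With {W-α, W-β} the worst case is 31.
No size-2 selection achieves below 18.

18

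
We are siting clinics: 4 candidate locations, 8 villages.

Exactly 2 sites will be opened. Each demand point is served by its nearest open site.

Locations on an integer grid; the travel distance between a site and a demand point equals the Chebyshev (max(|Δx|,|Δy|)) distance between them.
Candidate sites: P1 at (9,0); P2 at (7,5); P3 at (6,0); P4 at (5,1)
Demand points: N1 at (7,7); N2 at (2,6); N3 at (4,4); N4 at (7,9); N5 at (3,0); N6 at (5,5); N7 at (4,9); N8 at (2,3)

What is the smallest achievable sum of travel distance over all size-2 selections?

25

Open {P2, P4}.
  N1→P2 2, N2→P2 5, N3→P2 3, N4→P2 4, N5→P4 2, N6→P2 2, N7→P2 4, N8→P4 3  ⇒ total 25.
Compare {P2, P3}: total 27.
Compare {P1, P2}: total 30.
No size-2 selection does better; minimum is 25.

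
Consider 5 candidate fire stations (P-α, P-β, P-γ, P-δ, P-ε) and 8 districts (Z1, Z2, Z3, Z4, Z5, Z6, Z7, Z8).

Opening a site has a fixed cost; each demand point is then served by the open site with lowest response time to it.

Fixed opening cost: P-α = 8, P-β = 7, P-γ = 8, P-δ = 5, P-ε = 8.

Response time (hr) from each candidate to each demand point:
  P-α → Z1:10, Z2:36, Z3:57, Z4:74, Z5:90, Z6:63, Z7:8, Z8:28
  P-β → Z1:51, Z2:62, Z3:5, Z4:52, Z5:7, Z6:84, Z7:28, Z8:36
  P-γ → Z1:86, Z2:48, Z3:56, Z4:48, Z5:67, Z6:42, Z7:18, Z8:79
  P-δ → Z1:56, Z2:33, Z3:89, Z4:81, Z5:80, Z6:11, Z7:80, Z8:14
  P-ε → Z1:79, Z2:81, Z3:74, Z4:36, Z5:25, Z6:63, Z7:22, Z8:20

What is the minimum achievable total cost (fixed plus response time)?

152

Open {P-α, P-β, P-δ, P-ε}: assign each demand point to its cheapest open site.
  Z1→P-α 10, Z2→P-δ 33, Z3→P-β 5, Z4→P-ε 36, Z5→P-β 7, Z6→P-δ 11, Z7→P-α 8, Z8→P-δ 14
  response time 124, fixed 28 → total 152.
Compare {P-α, P-β, P-δ}: response time 140 + fixed 20 = 160.
Compare {P-α, P-β, P-γ, P-δ, P-ε}: response time 124 + fixed 36 = 160.
Compare {P-α, P-β, P-γ, P-δ}: response time 136 + fixed 28 = 164.
All other subsets cost ≥ 160. Minimum total cost: 152.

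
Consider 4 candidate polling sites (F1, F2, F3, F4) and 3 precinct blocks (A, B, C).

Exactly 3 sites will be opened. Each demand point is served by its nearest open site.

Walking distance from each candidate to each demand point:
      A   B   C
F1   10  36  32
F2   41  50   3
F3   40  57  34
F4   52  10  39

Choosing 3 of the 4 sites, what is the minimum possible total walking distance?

Open {F1, F2, F4}.
  A→F1 10, B→F4 10, C→F2 3  ⇒ total 23.
Compare {F1, F2, F3}: total 49.
Compare {F1, F3, F4}: total 52.
No size-3 selection does better; minimum is 23.

23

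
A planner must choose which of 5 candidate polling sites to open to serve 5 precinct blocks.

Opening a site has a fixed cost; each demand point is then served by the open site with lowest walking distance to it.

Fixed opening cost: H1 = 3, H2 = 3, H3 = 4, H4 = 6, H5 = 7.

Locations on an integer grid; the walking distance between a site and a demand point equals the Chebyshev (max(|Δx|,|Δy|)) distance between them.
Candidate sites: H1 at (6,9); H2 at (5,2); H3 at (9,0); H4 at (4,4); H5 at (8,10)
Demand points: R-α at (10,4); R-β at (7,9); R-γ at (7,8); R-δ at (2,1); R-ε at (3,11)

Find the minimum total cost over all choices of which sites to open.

19

Open {H1, H2}: assign each demand point to its cheapest open site.
  R-α→H1 5, R-β→H1 1, R-γ→H1 1, R-δ→H2 3, R-ε→H1 3
  walking distance 13, fixed 6 → total 19.
Compare {H1}: walking distance 18 + fixed 3 = 21.
Compare {H1, H4}: walking distance 13 + fixed 9 = 22.
Compare {H1, H2, H3}: walking distance 12 + fixed 10 = 22.
All other subsets cost ≥ 21. Minimum total cost: 19.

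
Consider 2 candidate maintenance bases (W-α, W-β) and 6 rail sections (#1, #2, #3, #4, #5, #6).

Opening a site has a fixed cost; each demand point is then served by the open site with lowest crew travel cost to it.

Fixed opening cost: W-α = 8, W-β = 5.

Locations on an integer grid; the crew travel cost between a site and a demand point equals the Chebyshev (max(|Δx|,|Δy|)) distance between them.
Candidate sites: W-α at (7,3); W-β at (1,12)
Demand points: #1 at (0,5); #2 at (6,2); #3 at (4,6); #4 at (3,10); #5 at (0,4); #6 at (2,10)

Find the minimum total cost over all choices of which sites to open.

35

Open {W-α, W-β}: assign each demand point to its cheapest open site.
  #1→W-α 7, #2→W-α 1, #3→W-α 3, #4→W-β 2, #5→W-α 7, #6→W-β 2
  crew travel cost 22, fixed 13 → total 35.
Compare {W-α}: crew travel cost 32 + fixed 8 = 40.
Compare {W-β}: crew travel cost 35 + fixed 5 = 40.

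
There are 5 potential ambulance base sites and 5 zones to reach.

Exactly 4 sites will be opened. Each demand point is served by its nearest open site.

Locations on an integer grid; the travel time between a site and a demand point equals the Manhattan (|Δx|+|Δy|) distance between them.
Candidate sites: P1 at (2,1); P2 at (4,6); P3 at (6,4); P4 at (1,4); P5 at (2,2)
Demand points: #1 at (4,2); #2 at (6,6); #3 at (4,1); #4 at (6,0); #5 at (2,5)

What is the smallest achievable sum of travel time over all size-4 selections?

12

Open {P1, P3, P4, P5}.
  #1→P5 2, #2→P3 2, #3→P1 2, #4→P3 4, #5→P4 2  ⇒ total 12.
Compare {P1, P2, P3, P4}: total 13.
Compare {P1, P2, P3, P5}: total 13.
No size-4 selection does better; minimum is 12.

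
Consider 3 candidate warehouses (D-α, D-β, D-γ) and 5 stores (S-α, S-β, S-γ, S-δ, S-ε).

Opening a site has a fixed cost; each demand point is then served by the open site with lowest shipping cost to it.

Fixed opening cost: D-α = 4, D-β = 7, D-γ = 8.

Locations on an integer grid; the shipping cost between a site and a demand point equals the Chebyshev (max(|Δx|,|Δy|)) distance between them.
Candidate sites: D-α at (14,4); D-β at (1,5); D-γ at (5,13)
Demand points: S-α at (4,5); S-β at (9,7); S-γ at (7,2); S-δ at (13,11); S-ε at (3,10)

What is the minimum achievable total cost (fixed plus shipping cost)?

Open {D-α, D-β}: assign each demand point to its cheapest open site.
  S-α→D-β 3, S-β→D-α 5, S-γ→D-β 6, S-δ→D-α 7, S-ε→D-β 5
  shipping cost 26, fixed 11 → total 37.
Compare {D-β}: shipping cost 34 + fixed 7 = 41.
Compare {D-β, D-γ}: shipping cost 26 + fixed 15 = 41.
Compare {D-α, D-γ}: shipping cost 30 + fixed 12 = 42.
All other subsets cost ≥ 41. Minimum total cost: 37.

37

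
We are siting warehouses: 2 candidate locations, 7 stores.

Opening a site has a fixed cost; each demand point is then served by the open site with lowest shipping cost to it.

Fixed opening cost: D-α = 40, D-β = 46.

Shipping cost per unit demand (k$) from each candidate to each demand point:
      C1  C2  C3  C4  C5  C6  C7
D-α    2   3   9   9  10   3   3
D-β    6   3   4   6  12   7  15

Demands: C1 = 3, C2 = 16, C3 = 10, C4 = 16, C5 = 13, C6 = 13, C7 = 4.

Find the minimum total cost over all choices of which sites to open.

Open {D-α, D-β}: assign each demand point to its cheapest open site.
  C1→D-α 3×2=6, C2→D-α 16×3=48, C3→D-β 10×4=40, C4→D-β 16×6=96, C5→D-α 13×10=130, C6→D-α 13×3=39, C7→D-α 4×3=12
  shipping cost 371, fixed 86 → total 457.
Compare {D-α}: shipping cost 469 + fixed 40 = 509.
Compare {D-β}: shipping cost 509 + fixed 46 = 555.

457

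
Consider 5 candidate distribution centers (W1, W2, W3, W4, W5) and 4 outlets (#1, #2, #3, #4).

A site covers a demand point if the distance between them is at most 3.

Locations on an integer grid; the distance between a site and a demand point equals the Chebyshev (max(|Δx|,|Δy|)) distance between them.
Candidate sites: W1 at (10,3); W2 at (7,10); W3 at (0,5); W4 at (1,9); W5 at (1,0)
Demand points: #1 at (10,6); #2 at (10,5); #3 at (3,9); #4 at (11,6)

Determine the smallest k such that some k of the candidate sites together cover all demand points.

Coverage sets (demand points within 3 of each site):
  W1: {#1, #2, #4}
  W2: {}
  W3: {}
  W4: {#3}
  W5: {}
No single site covers all 4 demand points.
But {W1, W4} covers everything, so the minimum is 2.

2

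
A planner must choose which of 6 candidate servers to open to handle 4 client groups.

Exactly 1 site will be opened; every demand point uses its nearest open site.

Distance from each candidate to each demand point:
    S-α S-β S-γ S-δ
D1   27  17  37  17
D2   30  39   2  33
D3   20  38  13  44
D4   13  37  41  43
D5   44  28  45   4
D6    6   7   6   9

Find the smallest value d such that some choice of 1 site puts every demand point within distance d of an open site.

Open {D6}.
  Farthest demand point is S-δ at distance 9 (to D6); all others are ≤ 9.
With {D1} the worst case is 37.
With {D2} the worst case is 39.
No size-1 selection achieves below 9.

9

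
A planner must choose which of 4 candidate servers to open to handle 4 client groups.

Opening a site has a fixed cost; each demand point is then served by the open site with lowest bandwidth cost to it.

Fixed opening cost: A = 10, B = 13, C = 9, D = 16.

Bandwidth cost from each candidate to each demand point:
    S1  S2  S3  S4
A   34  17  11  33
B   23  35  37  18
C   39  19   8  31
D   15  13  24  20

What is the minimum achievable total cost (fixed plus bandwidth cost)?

81

Open {C, D}: assign each demand point to its cheapest open site.
  S1→D 15, S2→D 13, S3→C 8, S4→D 20
  bandwidth cost 56, fixed 25 → total 81.
Compare {A, D}: bandwidth cost 59 + fixed 26 = 85.
Compare {D}: bandwidth cost 72 + fixed 16 = 88.
Compare {B, C}: bandwidth cost 68 + fixed 22 = 90.
All other subsets cost ≥ 85. Minimum total cost: 81.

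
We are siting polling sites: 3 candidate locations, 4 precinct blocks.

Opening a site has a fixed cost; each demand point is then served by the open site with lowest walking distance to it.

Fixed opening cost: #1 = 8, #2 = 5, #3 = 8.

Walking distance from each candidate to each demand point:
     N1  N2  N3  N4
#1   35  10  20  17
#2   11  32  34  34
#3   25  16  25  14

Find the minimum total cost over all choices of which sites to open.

71

Open {#1, #2}: assign each demand point to its cheapest open site.
  N1→#2 11, N2→#1 10, N3→#1 20, N4→#1 17
  walking distance 58, fixed 13 → total 71.
Compare {#1, #2, #3}: walking distance 55 + fixed 21 = 76.
Compare {#2, #3}: walking distance 66 + fixed 13 = 79.
Compare {#1, #3}: walking distance 69 + fixed 16 = 85.
All other subsets cost ≥ 76. Minimum total cost: 71.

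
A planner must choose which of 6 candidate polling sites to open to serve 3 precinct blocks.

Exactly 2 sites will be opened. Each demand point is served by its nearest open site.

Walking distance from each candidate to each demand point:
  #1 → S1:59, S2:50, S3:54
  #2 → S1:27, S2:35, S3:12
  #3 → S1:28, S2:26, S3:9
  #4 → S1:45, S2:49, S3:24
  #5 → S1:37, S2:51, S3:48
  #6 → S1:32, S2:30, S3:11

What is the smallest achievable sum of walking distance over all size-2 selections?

Open {#2, #3}.
  S1→#2 27, S2→#3 26, S3→#3 9  ⇒ total 62.
Compare {#1, #3}: total 63.
Compare {#3, #4}: total 63.
No size-2 selection does better; minimum is 62.

62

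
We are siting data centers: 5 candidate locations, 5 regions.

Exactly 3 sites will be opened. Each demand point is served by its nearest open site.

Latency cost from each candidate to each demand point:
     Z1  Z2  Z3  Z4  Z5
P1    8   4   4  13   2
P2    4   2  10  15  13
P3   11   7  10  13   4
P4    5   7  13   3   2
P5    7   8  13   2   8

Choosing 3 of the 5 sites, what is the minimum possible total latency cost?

14

Open {P1, P2, P5}.
  Z1→P2 4, Z2→P2 2, Z3→P1 4, Z4→P5 2, Z5→P1 2  ⇒ total 14.
Compare {P1, P2, P4}: total 15.
Compare {P1, P4, P5}: total 17.
No size-3 selection does better; minimum is 14.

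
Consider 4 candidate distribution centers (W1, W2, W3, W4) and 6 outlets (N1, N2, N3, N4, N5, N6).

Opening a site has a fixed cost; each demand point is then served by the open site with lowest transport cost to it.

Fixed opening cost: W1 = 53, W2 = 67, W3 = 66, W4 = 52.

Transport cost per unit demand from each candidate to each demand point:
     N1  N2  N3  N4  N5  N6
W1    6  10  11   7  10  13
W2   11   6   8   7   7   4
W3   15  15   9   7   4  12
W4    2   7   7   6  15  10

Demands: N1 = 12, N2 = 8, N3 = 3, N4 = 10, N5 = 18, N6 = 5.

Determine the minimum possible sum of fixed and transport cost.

Open {W3, W4}: assign each demand point to its cheapest open site.
  N1→W4 12×2=24, N2→W4 8×7=56, N3→W4 3×7=21, N4→W4 10×6=60, N5→W3 18×4=72, N6→W4 5×10=50
  transport cost 283, fixed 118 → total 401.
Compare {W2, W4}: transport cost 299 + fixed 119 = 418.
Compare {W2, W3, W4}: transport cost 245 + fixed 185 = 430.
Compare {W1, W3, W4}: transport cost 283 + fixed 171 = 454.
All other subsets cost ≥ 418. Minimum total cost: 401.

401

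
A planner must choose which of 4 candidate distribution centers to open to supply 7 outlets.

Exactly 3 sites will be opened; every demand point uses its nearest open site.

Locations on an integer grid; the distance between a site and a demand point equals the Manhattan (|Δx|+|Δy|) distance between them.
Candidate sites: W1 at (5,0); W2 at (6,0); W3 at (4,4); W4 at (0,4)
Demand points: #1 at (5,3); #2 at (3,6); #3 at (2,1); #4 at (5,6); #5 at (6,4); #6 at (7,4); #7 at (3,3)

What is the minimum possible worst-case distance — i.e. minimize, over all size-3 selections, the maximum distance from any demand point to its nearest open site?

4

Open {W1, W2, W3}.
  Farthest demand point is #3 at distance 4 (to W1); all others are ≤ 4.
With {W1, W3, W4} the worst case is 4.
With {W2, W3, W4} the worst case is 5.
No size-3 selection achieves below 4.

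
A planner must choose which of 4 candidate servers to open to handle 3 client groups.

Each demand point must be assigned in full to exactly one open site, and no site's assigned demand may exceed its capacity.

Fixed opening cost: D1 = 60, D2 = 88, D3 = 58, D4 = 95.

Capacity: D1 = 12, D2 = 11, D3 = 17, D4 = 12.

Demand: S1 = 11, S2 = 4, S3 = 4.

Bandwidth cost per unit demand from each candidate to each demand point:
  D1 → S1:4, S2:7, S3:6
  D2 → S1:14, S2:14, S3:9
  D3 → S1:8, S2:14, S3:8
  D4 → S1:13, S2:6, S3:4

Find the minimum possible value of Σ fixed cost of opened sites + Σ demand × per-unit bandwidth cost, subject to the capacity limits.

239

Open {D1, D4}; cheapest assignment that respects the capacities:
  D1 (cap 12, load 11): S1 — cost 11×4 = 44
  D4 (cap 12, load 8): S2, S3 — cost 4×6 + 4×4 = 40
  Shipping 84, fixed 155 → total 239.
  Any other capacity-feasible assignment to {D1, D4} ships for at least 84.
Compare {D1, D3}: its best feasible assignment gives total 250.
Compare {D3, D4}: its best feasible assignment gives total 281.
Every other set of open sites that can feasibly serve all demand totals ≥ 250 even under its best assignment. Minimum: 239.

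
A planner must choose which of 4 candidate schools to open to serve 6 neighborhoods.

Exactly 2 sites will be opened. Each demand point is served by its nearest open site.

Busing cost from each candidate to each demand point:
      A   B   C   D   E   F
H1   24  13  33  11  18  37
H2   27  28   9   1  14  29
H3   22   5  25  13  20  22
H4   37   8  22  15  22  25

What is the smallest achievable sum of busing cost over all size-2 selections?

73

Open {H2, H3}.
  A→H3 22, B→H3 5, C→H2 9, D→H2 1, E→H2 14, F→H3 22  ⇒ total 73.
Compare {H2, H4}: total 84.
Compare {H1, H2}: total 90.
No size-2 selection does better; minimum is 73.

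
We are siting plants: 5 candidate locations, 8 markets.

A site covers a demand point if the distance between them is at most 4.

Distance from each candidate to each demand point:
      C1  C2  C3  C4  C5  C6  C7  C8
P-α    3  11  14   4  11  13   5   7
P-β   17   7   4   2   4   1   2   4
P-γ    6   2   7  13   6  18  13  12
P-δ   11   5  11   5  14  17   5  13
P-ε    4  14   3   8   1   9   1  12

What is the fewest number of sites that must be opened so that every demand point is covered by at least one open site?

Coverage sets (demand points within 4 of each site):
  P-α: {C1, C4}
  P-β: {C3, C4, C5, C6, C7, C8}
  P-γ: {C2}
  P-δ: {}
  P-ε: {C1, C3, C5, C7}
No 2 sites suffice: every size-2 union leaves at least one demand point uncovered.
But {P-α, P-β, P-γ} covers everything, so the minimum is 3.

3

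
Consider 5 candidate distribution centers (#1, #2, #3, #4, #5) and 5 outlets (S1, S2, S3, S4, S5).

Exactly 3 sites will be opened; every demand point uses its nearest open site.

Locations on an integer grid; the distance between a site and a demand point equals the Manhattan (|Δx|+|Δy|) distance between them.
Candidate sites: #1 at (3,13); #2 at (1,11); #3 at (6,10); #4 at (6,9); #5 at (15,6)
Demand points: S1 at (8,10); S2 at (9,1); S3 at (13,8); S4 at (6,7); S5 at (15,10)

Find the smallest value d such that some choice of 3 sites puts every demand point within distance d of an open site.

11

Open {#1, #2, #4}.
  Farthest demand point is S2 at distance 11 (to #4); all others are ≤ 11.
With {#1, #2, #5} the worst case is 11.
With {#1, #3, #4} the worst case is 11.
No size-3 selection achieves below 11.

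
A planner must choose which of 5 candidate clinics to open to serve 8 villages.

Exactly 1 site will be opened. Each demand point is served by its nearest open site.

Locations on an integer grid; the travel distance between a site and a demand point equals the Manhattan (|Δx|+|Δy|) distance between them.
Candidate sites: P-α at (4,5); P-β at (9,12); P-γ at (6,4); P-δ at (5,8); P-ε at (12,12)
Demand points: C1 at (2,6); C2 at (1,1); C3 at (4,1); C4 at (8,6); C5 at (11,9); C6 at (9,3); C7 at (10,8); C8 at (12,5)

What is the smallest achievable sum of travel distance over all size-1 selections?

52

Open {P-γ}.
  C1→P-γ 6, C2→P-γ 8, C3→P-γ 5, C4→P-γ 4, C5→P-γ 10, C6→P-γ 4, C7→P-γ 8, C8→P-γ 7  ⇒ total 52.
Compare {P-α}: total 54.
Compare {P-δ}: total 60.
No size-1 selection does better; minimum is 52.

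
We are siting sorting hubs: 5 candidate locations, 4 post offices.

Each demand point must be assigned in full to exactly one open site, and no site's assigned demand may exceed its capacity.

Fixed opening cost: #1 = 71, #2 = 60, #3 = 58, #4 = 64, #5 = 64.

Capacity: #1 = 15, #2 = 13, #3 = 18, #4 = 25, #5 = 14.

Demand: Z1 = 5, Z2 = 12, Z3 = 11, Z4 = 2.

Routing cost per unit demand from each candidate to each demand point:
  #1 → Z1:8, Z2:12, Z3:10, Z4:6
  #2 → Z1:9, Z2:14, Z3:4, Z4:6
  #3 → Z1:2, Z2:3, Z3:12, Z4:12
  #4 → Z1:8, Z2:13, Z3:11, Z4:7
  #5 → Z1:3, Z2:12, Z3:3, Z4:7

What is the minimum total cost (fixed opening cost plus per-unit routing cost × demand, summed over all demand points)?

215

Open {#3, #5}; cheapest assignment that respects the capacities:
  #3 (cap 18, load 17): Z1, Z2 — cost 5×2 + 12×3 = 46
  #5 (cap 14, load 13): Z3, Z4 — cost 11×3 + 2×7 = 47
  Shipping 93, fixed 122 → total 215.
  Any other capacity-feasible assignment to {#3, #5} ships for at least 93.
Compare {#2, #3}: its best feasible assignment gives total 220.
Compare {#2, #3, #5}: its best feasible assignment gives total 273.
Every other set of open sites that can feasibly serve all demand totals ≥ 220 even under its best assignment. Minimum: 215.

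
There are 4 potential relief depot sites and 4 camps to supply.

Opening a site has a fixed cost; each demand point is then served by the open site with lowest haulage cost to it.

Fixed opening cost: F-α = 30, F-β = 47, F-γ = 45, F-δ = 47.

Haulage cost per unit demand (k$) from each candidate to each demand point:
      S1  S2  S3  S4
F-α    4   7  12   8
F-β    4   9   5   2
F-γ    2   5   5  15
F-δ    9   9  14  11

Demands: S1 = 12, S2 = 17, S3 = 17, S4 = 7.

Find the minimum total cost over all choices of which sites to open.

300

Open {F-β, F-γ}: assign each demand point to its cheapest open site.
  S1→F-γ 12×2=24, S2→F-γ 17×5=85, S3→F-β 17×5=85, S4→F-β 7×2=14
  haulage cost 208, fixed 92 → total 300.
Compare {F-α, F-γ}: haulage cost 250 + fixed 75 = 325.
Compare {F-α, F-β, F-γ}: haulage cost 208 + fixed 122 = 330.
Compare {F-α, F-β}: haulage cost 266 + fixed 77 = 343.
All other subsets cost ≥ 325. Minimum total cost: 300.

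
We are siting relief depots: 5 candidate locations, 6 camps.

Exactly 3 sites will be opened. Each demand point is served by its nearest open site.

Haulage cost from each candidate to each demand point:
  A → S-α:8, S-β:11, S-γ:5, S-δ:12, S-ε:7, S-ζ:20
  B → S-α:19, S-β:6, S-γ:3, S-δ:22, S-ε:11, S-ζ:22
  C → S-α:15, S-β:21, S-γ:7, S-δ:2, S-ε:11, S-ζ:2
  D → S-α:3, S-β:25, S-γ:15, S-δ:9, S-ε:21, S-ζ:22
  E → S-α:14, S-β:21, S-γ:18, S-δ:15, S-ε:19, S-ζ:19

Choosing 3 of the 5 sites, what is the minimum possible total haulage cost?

Open {B, C, D}.
  S-α→D 3, S-β→B 6, S-γ→B 3, S-δ→C 2, S-ε→B 11, S-ζ→C 2  ⇒ total 27.
Compare {A, B, C}: total 28.
Compare {A, C, D}: total 30.
No size-3 selection does better; minimum is 27.

27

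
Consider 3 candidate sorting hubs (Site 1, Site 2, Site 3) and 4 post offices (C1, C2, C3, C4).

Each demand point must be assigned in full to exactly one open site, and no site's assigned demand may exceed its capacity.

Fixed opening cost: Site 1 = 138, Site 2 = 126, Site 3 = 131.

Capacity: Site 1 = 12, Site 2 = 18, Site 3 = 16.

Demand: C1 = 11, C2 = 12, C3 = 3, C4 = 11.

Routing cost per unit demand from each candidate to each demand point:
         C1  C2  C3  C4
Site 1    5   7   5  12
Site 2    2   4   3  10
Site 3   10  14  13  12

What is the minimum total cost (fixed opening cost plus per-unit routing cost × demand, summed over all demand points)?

Open {Site 1, Site 2, Site 3}; cheapest assignment that respects the capacities:
  Site 1 (cap 12, load 11): C1 — cost 11×5 = 55
  Site 2 (cap 18, load 15): C2, C3 — cost 12×4 + 3×3 = 57
  Site 3 (cap 16, load 11): C4 — cost 11×12 = 132
  Shipping 244, fixed 395 → total 639.
  Any other capacity-feasible assignment to {Site 1, Site 2, Site 3} ships for at least 244.
Total demand is 37 and no other set of sites has combined capacity ≥ 37, so {Site 1, Site 2, Site 3} is the only feasible choice of open sites. Minimum: 639.

639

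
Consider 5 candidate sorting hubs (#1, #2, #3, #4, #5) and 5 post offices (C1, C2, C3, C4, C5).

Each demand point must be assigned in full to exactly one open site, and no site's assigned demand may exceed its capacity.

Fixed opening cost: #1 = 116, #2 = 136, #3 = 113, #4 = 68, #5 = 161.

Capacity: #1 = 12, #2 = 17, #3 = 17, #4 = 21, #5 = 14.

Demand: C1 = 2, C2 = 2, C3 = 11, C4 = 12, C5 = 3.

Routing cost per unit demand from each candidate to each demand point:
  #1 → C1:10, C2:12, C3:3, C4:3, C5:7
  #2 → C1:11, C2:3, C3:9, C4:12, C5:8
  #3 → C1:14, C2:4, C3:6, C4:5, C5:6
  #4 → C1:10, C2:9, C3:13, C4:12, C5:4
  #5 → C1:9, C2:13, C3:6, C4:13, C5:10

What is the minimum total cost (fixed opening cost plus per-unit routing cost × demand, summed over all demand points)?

Open {#1, #4}; cheapest assignment that respects the capacities:
  #1 (cap 12, load 11): C3 — cost 11×3 = 33
  #4 (cap 21, load 19): C1, C2, C4, C5 — cost 2×10 + 2×9 + 12×12 + 3×4 = 194
  Shipping 227, fixed 184 → total 411.
  Any other capacity-feasible assignment to {#1, #4} ships for at least 227.
Compare {#3, #4}: its best feasible assignment gives total 424.
Compare {#1, #3, #4}: its best feasible assignment gives total 430.
Every other set of open sites that can feasibly serve all demand totals ≥ 424 even under its best assignment. Minimum: 411.

411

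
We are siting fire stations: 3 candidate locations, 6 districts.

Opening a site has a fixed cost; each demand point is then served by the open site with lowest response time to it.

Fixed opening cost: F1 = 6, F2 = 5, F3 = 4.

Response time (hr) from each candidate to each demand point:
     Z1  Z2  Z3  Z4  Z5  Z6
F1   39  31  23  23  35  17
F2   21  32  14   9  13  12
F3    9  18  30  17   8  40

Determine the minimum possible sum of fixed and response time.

Open {F2, F3}: assign each demand point to its cheapest open site.
  Z1→F3 9, Z2→F3 18, Z3→F2 14, Z4→F2 9, Z5→F3 8, Z6→F2 12
  response time 70, fixed 9 → total 79.
Compare {F1, F2, F3}: response time 70 + fixed 15 = 85.
Compare {F1, F3}: response time 92 + fixed 10 = 102.
Compare {F2}: response time 101 + fixed 5 = 106.
All other subsets cost ≥ 85. Minimum total cost: 79.

79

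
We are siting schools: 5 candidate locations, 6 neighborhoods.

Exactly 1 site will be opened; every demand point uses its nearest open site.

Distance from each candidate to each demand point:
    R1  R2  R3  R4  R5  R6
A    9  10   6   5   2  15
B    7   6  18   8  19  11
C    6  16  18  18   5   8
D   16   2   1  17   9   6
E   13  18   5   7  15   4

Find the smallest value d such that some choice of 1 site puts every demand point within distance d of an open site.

15

Open {A}.
  Farthest demand point is R6 at distance 15 (to A); all others are ≤ 15.
With {D} the worst case is 17.
With {C} the worst case is 18.
No size-1 selection achieves below 15.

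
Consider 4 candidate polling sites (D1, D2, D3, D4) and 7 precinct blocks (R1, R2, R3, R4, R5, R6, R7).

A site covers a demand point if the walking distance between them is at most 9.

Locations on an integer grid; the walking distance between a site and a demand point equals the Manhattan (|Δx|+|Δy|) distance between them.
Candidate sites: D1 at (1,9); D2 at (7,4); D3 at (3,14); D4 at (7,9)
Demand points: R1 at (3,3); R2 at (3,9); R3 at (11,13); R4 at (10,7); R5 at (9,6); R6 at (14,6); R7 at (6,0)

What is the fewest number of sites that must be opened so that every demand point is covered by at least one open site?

Coverage sets (demand points within 9 of each site):
  D1: {R1, R2}
  D2: {R1, R2, R4, R5, R6, R7}
  D3: {R2, R3}
  D4: {R2, R3, R4, R5}
No single site covers all 7 demand points.
But {D2, D3} covers everything, so the minimum is 2.

2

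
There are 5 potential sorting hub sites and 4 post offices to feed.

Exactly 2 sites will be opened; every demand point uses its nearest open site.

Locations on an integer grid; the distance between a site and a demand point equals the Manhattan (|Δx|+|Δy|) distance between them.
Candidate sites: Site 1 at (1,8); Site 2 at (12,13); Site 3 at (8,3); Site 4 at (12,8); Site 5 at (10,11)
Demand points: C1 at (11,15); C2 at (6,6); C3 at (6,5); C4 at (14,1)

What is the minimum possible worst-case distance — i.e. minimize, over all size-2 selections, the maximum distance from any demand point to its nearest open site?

8

Open {Site 2, Site 3}.
  Farthest demand point is C4 at distance 8 (to Site 3); all others are ≤ 8.
With {Site 3, Site 4} the worst case is 8.
With {Site 3, Site 5} the worst case is 8.
No size-2 selection achieves below 8.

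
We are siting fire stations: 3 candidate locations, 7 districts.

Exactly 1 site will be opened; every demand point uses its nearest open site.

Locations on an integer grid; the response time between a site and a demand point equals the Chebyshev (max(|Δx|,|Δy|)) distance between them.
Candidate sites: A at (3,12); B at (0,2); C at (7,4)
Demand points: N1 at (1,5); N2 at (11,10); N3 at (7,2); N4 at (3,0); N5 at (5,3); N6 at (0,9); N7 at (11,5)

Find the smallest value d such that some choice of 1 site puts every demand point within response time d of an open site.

Open {C}.
  Farthest demand point is N6 at response time 7 (to C); all others are ≤ 7.
With {B} the worst case is 11.
With {A} the worst case is 12.
No size-1 selection achieves below 7.

7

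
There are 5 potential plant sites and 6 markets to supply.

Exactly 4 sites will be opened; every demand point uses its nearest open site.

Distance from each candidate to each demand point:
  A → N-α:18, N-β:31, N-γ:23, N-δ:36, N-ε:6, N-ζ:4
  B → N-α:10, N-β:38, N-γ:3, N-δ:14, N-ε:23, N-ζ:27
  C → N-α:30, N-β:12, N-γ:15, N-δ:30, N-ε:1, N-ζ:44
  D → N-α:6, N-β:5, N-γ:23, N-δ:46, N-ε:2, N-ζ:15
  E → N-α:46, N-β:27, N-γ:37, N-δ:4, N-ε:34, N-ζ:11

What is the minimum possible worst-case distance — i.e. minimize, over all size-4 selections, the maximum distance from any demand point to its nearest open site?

Open {A, B, D, E}.
  Farthest demand point is N-α at distance 6 (to D); all others are ≤ 6.
With {B, C, D, E} the worst case is 11.
With {A, B, C, E} the worst case is 12.
No size-4 selection achieves below 6.

6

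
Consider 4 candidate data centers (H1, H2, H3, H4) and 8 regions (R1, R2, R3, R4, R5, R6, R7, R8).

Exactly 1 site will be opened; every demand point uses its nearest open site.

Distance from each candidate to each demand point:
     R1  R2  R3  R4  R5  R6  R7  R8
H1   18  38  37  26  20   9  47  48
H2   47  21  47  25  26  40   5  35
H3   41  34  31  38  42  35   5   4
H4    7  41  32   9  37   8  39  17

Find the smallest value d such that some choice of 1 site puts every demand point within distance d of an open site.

Open {H4}.
  Farthest demand point is R2 at distance 41 (to H4); all others are ≤ 41.
With {H3} the worst case is 42.
With {H2} the worst case is 47.
No size-1 selection achieves below 41.

41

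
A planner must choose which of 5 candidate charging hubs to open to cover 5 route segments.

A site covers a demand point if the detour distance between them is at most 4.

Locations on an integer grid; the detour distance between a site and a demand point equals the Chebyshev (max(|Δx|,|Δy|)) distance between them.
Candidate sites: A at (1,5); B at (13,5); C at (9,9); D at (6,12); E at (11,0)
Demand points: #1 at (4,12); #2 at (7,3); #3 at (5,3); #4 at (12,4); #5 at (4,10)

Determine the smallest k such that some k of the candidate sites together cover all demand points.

Coverage sets (demand points within 4 of each site):
  A: {#3}
  B: {#4}
  C: {}
  D: {#1, #5}
  E: {#2, #4}
No 2 sites suffice: every size-2 union leaves at least one demand point uncovered.
But {A, D, E} covers everything, so the minimum is 3.

3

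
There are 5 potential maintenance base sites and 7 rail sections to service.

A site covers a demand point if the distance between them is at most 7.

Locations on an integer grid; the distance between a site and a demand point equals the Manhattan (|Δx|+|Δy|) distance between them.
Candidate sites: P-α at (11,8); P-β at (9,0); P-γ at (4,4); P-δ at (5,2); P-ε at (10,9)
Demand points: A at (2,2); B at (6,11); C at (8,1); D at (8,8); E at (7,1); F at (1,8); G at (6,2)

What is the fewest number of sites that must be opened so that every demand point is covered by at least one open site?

Coverage sets (demand points within 7 of each site):
  P-α: {D}
  P-β: {C, E, G}
  P-γ: {A, C, E, F, G}
  P-δ: {A, C, E, G}
  P-ε: {B, D}
No single site covers all 7 demand points.
But {P-γ, P-ε} covers everything, so the minimum is 2.

2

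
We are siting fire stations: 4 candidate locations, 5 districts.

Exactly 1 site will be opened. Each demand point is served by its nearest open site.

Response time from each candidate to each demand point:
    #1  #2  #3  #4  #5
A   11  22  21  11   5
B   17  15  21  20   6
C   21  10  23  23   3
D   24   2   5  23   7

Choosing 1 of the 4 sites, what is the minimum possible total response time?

Open {D}.
  #1→D 24, #2→D 2, #3→D 5, #4→D 23, #5→D 7  ⇒ total 61.
Compare {A}: total 70.
Compare {B}: total 79.
No size-1 selection does better; minimum is 61.

61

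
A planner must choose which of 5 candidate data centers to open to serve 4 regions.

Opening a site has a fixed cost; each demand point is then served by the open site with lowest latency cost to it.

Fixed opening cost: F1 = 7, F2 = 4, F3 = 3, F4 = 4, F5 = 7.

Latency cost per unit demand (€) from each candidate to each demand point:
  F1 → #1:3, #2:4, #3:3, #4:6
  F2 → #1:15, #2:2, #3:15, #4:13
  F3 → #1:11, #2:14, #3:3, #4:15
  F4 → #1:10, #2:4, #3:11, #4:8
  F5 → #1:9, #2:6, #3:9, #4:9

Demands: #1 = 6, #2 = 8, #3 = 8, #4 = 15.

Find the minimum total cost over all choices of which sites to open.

Open {F1, F2}: assign each demand point to its cheapest open site.
  #1→F1 6×3=18, #2→F2 8×2=16, #3→F1 8×3=24, #4→F1 15×6=90
  latency cost 148, fixed 11 → total 159.
Compare {F1, F2, F3}: latency cost 148 + fixed 14 = 162.
Compare {F1, F2, F4}: latency cost 148 + fixed 15 = 163.
Compare {F1, F2, F5}: latency cost 148 + fixed 18 = 166.
All other subsets cost ≥ 162. Minimum total cost: 159.

159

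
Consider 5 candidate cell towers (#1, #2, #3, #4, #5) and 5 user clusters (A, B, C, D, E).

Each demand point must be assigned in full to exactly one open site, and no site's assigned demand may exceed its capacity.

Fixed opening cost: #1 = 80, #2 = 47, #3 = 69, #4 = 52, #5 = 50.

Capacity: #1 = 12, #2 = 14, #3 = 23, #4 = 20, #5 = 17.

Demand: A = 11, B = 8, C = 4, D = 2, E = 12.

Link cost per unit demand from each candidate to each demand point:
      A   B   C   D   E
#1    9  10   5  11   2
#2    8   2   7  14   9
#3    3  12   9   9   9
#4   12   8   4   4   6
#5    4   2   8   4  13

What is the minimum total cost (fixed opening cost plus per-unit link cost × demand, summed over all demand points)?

297

Open {#1, #2, #5}; cheapest assignment that respects the capacities:
  #1 (cap 12, load 12): E — cost 12×2 = 24
  #2 (cap 14, load 12): B, C — cost 8×2 + 4×7 = 44
  #5 (cap 17, load 13): A, D — cost 11×4 + 2×4 = 52
  Shipping 120, fixed 177 → total 297.
  Any other capacity-feasible assignment to {#1, #2, #5} ships for at least 120.
Compare {#2, #4, #5}: its best feasible assignment gives total 305.
Compare {#1, #3, #5}: its best feasible assignment gives total 312.
Every other set of open sites that can feasibly serve all demand totals ≥ 305 even under its best assignment. Minimum: 297.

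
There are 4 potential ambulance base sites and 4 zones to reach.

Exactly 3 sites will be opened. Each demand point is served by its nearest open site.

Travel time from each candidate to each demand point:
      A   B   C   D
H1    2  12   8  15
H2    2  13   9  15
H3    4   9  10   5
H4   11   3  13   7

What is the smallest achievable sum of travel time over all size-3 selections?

18

Open {H1, H3, H4}.
  A→H1 2, B→H4 3, C→H1 8, D→H3 5  ⇒ total 18.
Compare {H2, H3, H4}: total 19.
Compare {H1, H2, H4}: total 20.
No size-3 selection does better; minimum is 18.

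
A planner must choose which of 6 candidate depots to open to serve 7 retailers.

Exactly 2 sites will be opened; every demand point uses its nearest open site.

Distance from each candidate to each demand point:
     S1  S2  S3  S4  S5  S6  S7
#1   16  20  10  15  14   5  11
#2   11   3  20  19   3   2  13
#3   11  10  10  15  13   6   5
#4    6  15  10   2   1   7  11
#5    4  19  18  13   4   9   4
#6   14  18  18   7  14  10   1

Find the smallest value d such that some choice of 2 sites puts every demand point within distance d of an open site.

Open {#3, #4}.
  Farthest demand point is S2 at distance 10 (to #3); all others are ≤ 10.
With {#2, #4} the worst case is 11.
With {#3, #5} the worst case is 13.
No size-2 selection achieves below 10.

10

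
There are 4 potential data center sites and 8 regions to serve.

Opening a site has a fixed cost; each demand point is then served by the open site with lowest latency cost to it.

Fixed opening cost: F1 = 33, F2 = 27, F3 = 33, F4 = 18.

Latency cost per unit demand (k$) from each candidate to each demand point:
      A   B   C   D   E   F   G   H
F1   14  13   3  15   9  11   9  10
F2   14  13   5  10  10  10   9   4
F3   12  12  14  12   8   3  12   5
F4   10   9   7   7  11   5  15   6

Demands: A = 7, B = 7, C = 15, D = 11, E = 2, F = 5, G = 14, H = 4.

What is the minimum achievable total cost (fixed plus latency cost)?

Open {F1, F4}: assign each demand point to its cheapest open site.
  A→F4 7×10=70, B→F4 7×9=63, C→F1 15×3=45, D→F4 11×7=77, E→F1 2×9=18, F→F4 5×5=25, G→F1 14×9=126, H→F4 4×6=24
  latency cost 448, fixed 51 → total 499.
Compare {F1, F3, F4}: latency cost 432 + fixed 84 = 516.
Compare {F2, F4}: latency cost 472 + fixed 45 = 517.
Compare {F1, F2, F4}: latency cost 440 + fixed 78 = 518.
All other subsets cost ≥ 516. Minimum total cost: 499.

499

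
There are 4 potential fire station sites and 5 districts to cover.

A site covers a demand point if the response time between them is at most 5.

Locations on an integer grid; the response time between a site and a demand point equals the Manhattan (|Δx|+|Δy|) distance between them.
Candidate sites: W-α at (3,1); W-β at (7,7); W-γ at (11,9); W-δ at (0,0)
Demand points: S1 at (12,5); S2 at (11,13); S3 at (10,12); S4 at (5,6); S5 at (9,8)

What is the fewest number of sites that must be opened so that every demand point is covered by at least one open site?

Coverage sets (demand points within 5 of each site):
  W-α: {}
  W-β: {S4, S5}
  W-γ: {S1, S2, S3, S5}
  W-δ: {}
No single site covers all 5 demand points.
But {W-β, W-γ} covers everything, so the minimum is 2.

2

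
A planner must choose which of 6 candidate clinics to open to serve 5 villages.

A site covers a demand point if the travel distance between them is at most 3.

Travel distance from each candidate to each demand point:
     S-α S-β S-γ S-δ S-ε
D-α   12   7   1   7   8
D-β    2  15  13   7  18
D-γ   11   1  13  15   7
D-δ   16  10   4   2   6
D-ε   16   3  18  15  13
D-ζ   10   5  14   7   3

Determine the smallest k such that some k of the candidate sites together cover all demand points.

5

Coverage sets (demand points within 3 of each site):
  D-α: {S-γ}
  D-β: {S-α}
  D-γ: {S-β}
  D-δ: {S-δ}
  D-ε: {S-β}
  D-ζ: {S-ε}
No 4 sites suffice: every size-4 union leaves at least one demand point uncovered.
But {D-α, D-β, D-γ, D-δ, D-ζ} covers everything, so the minimum is 5.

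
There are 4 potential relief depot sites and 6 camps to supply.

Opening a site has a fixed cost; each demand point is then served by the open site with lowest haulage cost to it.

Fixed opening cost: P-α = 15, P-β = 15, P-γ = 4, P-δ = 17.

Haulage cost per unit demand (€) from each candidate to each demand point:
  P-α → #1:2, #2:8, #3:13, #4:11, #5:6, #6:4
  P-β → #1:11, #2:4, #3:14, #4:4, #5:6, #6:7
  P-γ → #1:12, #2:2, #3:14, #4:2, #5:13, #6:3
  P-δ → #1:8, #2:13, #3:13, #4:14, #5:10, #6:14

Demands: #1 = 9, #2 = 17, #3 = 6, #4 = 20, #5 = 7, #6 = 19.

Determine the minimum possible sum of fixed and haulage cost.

288

Open {P-α, P-γ}: assign each demand point to its cheapest open site.
  #1→P-α 9×2=18, #2→P-γ 17×2=34, #3→P-α 6×13=78, #4→P-γ 20×2=40, #5→P-α 7×6=42, #6→P-γ 19×3=57
  haulage cost 269, fixed 19 → total 288.
Compare {P-α, P-β, P-γ}: haulage cost 269 + fixed 34 = 303.
Compare {P-α, P-γ, P-δ}: haulage cost 269 + fixed 36 = 305.
Compare {P-α, P-β, P-γ, P-δ}: haulage cost 269 + fixed 51 = 320.
All other subsets cost ≥ 303. Minimum total cost: 288.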